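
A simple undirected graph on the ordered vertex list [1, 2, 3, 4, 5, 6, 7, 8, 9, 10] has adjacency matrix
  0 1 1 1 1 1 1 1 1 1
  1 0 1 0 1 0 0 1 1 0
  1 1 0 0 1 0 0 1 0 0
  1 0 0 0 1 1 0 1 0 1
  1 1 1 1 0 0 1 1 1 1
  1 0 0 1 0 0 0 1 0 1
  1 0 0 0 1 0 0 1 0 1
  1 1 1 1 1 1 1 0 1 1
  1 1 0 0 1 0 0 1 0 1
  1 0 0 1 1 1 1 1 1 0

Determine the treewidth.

A width-4 tree decomposition is:
Bags: B1 = {1, 4, 5, 8, 10}  B2 = {1, 5, 7, 8, 10}  B3 = {1, 5, 8, 9, 10}  B4 = {1, 4, 6, 8, 10}  B5 = {1, 2, 5, 8, 9}  B6 = {1, 2, 3, 5, 8}
Tree: B1–B2, B1–B3, B1–B4, B3–B5, B5–B6
Every bag has size at most 5, so the width is 5 − 1 = 4 and tw(G) ≤ 4. For the lower bound, the 5 vertices {1, 5, 8, 9, 10} are pairwise adjacent, and any tree decomposition puts a clique entirely inside one bag — forcing width ≥ 4. Combining the bounds, tw(G) = 4.

4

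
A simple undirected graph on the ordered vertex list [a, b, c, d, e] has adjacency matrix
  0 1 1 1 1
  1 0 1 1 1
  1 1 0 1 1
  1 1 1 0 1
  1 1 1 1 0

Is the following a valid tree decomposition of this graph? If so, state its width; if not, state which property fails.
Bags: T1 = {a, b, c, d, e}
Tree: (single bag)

Yes; width 4.

Vertex coverage: the bags together contain {a, b, c, d, e}, the full vertex set. Edge coverage: each edge of G has both endpoints in at least one bag. Running intersection: for every vertex, the bags containing it form a connected subtree. All three properties hold, so this is a valid tree decomposition of width max|bag| − 1 = 4, and hence tw(G) ≤ 4.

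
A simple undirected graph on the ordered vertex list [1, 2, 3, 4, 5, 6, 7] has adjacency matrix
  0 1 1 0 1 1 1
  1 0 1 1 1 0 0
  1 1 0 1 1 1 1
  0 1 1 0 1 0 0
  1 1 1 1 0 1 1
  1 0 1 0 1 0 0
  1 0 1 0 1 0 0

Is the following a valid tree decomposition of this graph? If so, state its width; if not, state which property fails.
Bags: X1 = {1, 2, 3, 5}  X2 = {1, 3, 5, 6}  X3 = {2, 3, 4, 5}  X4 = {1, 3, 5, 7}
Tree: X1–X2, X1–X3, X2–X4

Yes; width 3.

Vertex coverage: the bags together contain {1, 2, 3, 4, 5, 6, 7}, the full vertex set. Edge coverage: each edge of G has both endpoints in at least one bag. Running intersection: for every vertex, the bags containing it form a connected subtree. All three properties hold, so this is a valid tree decomposition of width max|bag| − 1 = 3, and hence tw(G) ≤ 3.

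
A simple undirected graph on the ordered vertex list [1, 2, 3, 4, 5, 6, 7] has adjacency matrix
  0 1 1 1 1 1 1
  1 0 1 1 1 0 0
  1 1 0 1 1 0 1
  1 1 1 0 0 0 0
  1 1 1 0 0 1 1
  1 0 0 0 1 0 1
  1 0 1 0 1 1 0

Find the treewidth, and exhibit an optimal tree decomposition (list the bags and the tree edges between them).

Treewidth 3.
Bags: B1 = {1, 2, 3, 5}  B2 = {1, 2, 3, 4}  B3 = {1, 3, 5, 7}  B4 = {1, 5, 6, 7}
Tree: B1–B2, B1–B3, B3–B4

The largest bag has 4 vertices, giving width 3; this decomposition certifies tw(G) ≤ 3. For the lower bound, the 4 vertices {1, 2, 3, 4} are pairwise adjacent, and any tree decomposition puts a clique entirely inside one bag — forcing width ≥ 3. Therefore the treewidth is 3.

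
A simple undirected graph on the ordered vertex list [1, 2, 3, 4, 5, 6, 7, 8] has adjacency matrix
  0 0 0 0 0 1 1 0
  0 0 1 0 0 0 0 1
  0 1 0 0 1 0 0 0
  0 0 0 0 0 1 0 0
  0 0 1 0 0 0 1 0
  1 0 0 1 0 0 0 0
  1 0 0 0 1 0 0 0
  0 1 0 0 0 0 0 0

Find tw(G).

1

A width-1 tree decomposition is:
Bags: B1 = {4, 6}  B2 = {1, 6}  B3 = {1, 7}  B4 = {5, 7}  B5 = {3, 5}  B6 = {2, 3}  B7 = {2, 8}
Tree: B1–B2, B2–B3, B3–B4, B4–B5, B5–B6, B6–B7
Every bag has size at most 2, so the width is 2 − 1 = 1 and tw(G) ≤ 1. Any graph with an edge has treewidth ≥ 1, and G has the edge 4–6. The upper and lower bounds meet at 1, so that is the treewidth.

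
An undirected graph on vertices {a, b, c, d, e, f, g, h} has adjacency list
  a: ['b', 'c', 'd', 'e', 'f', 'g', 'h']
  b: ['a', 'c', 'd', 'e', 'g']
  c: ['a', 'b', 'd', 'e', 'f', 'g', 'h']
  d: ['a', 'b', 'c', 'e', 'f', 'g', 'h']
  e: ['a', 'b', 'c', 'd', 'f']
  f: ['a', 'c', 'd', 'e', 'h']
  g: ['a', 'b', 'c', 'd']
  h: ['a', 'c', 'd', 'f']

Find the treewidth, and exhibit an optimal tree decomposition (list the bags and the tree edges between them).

Each bag holds 5 vertices, so the decomposition has width 4, which upper-bounds the treewidth. On the other hand G contains the 5-clique {a, b, c, d, g}. A clique must lie in a single bag of any decomposition, so no decomposition can have width below 4. Combining the bounds, tw(G) = 4.

Treewidth 4.
One optimal decomposition is:
Bags: B1 = {a, c, d, e, f}  B2 = {a, b, c, d, e}  B3 = {a, c, d, f, h}  B4 = {a, b, c, d, g}
Tree: B1–B2, B1–B3, B2–B4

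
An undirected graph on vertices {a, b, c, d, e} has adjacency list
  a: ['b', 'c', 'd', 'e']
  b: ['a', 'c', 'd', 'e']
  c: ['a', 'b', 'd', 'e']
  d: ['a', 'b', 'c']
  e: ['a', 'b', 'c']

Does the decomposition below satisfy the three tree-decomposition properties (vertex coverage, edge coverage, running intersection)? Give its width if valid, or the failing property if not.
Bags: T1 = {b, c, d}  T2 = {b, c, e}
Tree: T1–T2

A tree decomposition must satisfy three properties: every vertex lies in some bag; for every edge, both endpoints lie together in some bag; and for every vertex, the bags containing it form a connected subtree. Here vertex a appears in no bag, so the decomposition is invalid.

No — vertex a appears in no bag.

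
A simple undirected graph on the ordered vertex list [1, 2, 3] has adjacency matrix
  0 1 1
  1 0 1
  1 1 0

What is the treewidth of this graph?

A width-2 tree decomposition is:
Bags: B1 = {1, 2, 3}
Tree: (single bag)
With just one bag of size 3, the width is 3 − 1 = 2, so tw(G) ≤ 2. For the lower bound, the 3 vertices {1, 2, 3} are pairwise adjacent, and any tree decomposition puts a clique entirely inside one bag — forcing width ≥ 2. Therefore the treewidth is 2.

2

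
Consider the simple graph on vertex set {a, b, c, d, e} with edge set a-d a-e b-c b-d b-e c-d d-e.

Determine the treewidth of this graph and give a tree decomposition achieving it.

Every bag has size at most 3, so the width is 3 − 1 = 2 and tw(G) ≤ 2. For the lower bound, the 3 vertices {a, d, e} are pairwise adjacent, and any tree decomposition puts a clique entirely inside one bag — forcing width ≥ 2. Hence tw(G) = 2 exactly.

Treewidth 2.
Bags: B1 = {b, d, e}  B2 = {b, c, d}  B3 = {a, d, e}
Tree: B1–B2, B1–B3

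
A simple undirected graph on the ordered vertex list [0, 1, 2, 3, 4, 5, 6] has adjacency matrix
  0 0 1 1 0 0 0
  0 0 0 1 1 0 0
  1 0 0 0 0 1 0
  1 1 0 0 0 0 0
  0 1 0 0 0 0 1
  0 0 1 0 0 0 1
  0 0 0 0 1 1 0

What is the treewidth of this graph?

2

A width-2 tree decomposition is:
Bags: B1 = {1, 3, 4}  B2 = {0, 3, 4}  B3 = {0, 2, 4}  B4 = {2, 4, 5}  B5 = {4, 5, 6}
Tree: B1–B2, B2–B3, B3–B4, B4–B5
Every bag has size at most 3, so the width is 3 − 1 = 2 and tw(G) ≤ 2. The edges 4–1–3–0–2–5–6–4 form a cycle, so G is not a tree and its treewidth is at least 2. The upper and lower bounds meet at 2, so that is the treewidth.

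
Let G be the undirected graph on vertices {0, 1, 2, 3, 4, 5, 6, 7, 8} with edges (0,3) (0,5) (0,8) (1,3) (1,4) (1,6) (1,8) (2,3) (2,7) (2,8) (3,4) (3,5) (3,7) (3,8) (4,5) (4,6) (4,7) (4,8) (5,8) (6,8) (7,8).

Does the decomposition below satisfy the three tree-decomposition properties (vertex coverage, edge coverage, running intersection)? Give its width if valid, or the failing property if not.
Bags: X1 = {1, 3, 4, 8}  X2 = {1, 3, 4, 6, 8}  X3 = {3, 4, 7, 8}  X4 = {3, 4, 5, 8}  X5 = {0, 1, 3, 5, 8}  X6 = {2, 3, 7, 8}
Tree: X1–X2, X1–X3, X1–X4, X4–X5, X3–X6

A tree decomposition must satisfy three properties: every vertex lies in some bag; for every edge, both endpoints lie together in some bag; and for every vertex, the bags containing it form a connected subtree. Here bags containing vertex 1 are not connected in the tree, so the decomposition is invalid.

No — bags containing vertex 1 are not connected in the tree.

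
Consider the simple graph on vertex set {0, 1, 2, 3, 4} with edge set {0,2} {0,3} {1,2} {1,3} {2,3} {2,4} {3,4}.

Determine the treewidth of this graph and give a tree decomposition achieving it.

Every bag has size at most 3, so the width is 3 − 1 = 2 and tw(G) ≤ 2. For the lower bound, the 3 vertices {0, 2, 3} are pairwise adjacent, and any tree decomposition puts a clique entirely inside one bag — forcing width ≥ 2. The upper and lower bounds meet at 2, so that is the treewidth.

Treewidth 2.
One optimal decomposition is:
Bags: B1 = {2, 3, 4}  B2 = {0, 2, 3}  B3 = {1, 2, 3}
Tree: B1–B2, B2–B3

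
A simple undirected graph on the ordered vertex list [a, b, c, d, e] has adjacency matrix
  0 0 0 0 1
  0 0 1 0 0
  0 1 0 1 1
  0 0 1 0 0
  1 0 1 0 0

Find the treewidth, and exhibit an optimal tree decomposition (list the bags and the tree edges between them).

Treewidth 1.
One such decomposition:
Bags: B1 = {c, e}  B2 = {b, c}  B3 = {c, d}  B4 = {a, e}
Tree: B1–B2, B1–B3, B1–B4

Each bag holds 2 vertices, so the decomposition has width 1, which upper-bounds the treewidth. Any graph with an edge has treewidth ≥ 1, and G has the edge c–e. Hence tw(G) = 1 exactly.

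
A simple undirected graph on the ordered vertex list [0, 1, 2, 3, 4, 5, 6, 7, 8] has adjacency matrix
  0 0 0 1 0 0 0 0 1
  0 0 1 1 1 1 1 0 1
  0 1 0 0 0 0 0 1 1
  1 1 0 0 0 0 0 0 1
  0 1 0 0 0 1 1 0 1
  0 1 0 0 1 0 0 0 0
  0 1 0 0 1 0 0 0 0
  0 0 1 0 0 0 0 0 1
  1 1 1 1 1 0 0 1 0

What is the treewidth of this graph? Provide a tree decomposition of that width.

Treewidth 2.
One optimal decomposition is:
Bags: B1 = {1, 4, 8}  B2 = {1, 2, 8}  B3 = {1, 3, 8}  B4 = {1, 4, 6}  B5 = {1, 4, 5}  B6 = {2, 7, 8}  B7 = {0, 3, 8}
Tree: B1–B2, B1–B3, B1–B4, B1–B5, B2–B6, B3–B7

Each bag holds 3 vertices, so the decomposition has width 2, which upper-bounds the treewidth. On the other hand G contains the 3-clique {0, 3, 8}. A clique must lie in a single bag of any decomposition, so no decomposition can have width below 2. Hence tw(G) = 2 exactly.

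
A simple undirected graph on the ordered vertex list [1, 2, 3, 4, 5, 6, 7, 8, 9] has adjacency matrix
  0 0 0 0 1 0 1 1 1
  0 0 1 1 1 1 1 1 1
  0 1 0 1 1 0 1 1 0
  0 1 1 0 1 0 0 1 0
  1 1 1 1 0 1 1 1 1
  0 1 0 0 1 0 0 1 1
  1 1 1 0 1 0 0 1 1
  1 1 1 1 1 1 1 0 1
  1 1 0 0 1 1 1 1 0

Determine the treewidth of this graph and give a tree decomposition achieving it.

Treewidth 4.
Bags: B1 = {2, 5, 7, 8, 9}  B2 = {2, 3, 5, 7, 8}  B3 = {1, 5, 7, 8, 9}  B4 = {2, 5, 6, 8, 9}  B5 = {2, 3, 4, 5, 8}
Tree: B1–B2, B1–B3, B1–B4, B2–B5

The largest bag has 5 vertices, giving width 4; this decomposition certifies tw(G) ≤ 4. Conversely, {1, 5, 7, 8, 9} is a clique of size 5, and the vertices of any clique must share a bag in every tree decomposition; so some bag has ≥ 5 vertices and tw(G) ≥ 4. Hence tw(G) = 4 exactly.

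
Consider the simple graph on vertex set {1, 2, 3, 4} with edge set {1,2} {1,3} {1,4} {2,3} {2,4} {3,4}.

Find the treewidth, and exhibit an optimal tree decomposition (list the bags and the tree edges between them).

Treewidth 3.
Bags: B1 = {1, 2, 3, 4}
Tree: (single bag)

With just one bag of size 4, the width is 4 − 1 = 3, so tw(G) ≤ 3. Conversely, {1, 2, 3, 4} is a clique of size 4, and the vertices of any clique must share a bag in every tree decomposition; so some bag has ≥ 4 vertices and tw(G) ≥ 3. The upper and lower bounds meet at 3, so that is the treewidth.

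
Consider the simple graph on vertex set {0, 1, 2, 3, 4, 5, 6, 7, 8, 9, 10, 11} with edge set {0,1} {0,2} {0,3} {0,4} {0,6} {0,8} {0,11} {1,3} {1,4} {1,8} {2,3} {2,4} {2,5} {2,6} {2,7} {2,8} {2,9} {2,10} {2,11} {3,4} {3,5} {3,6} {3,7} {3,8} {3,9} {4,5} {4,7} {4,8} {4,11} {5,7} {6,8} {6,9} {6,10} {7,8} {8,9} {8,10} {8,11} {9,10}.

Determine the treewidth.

A width-4 tree decomposition is:
Bags: B1 = {0, 2, 3, 4, 8}  B2 = {0, 2, 3, 6, 8}  B3 = {2, 3, 6, 8, 9}  B4 = {2, 3, 4, 7, 8}  B5 = {2, 6, 8, 9, 10}  B6 = {2, 3, 4, 5, 7}  B7 = {0, 1, 3, 4, 8}  B8 = {0, 2, 4, 8, 11}
Tree: B1–B2, B2–B3, B1–B4, B3–B5, B4–B6, B1–B7, B1–B8
The largest bag has 5 vertices, giving width 4; this decomposition certifies tw(G) ≤ 4. Conversely, {0, 1, 3, 4, 8} is a clique of size 5, and the vertices of any clique must share a bag in every tree decomposition; so some bag has ≥ 5 vertices and tw(G) ≥ 4. The upper and lower bounds meet at 4, so that is the treewidth.

4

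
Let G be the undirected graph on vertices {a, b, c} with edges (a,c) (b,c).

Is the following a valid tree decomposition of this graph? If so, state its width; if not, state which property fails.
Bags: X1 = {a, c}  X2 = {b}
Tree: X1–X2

No — edge (c,b) lies in no bag.

A tree decomposition must satisfy three properties: every vertex lies in some bag; for every edge, both endpoints lie together in some bag; and for every vertex, the bags containing it form a connected subtree. Here edge (c,b) lies in no bag, so the decomposition is invalid.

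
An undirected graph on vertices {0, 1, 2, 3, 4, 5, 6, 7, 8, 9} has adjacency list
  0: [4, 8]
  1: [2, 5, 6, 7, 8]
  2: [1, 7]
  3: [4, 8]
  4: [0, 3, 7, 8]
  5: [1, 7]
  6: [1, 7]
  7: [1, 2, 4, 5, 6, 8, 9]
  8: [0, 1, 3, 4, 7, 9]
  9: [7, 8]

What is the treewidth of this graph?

A width-2 tree decomposition is:
Bags: B1 = {1, 7, 8}  B2 = {4, 7, 8}  B3 = {1, 6, 7}  B4 = {7, 8, 9}  B5 = {0, 4, 8}  B6 = {1, 2, 7}  B7 = {3, 4, 8}  B8 = {1, 5, 7}
Tree: B1–B2, B1–B3, B1–B4, B2–B5, B3–B6, B5–B7, B1–B8
Every bag has size at most 3, so the width is 3 − 1 = 2 and tw(G) ≤ 2. On the other hand G contains the 3-clique {0, 4, 8}. A clique must lie in a single bag of any decomposition, so no decomposition can have width below 2. Hence tw(G) = 2 exactly.

2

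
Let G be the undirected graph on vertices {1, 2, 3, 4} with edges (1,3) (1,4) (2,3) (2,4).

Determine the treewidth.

2

A width-2 tree decomposition is:
Bags: B1 = {1, 2, 3}  B2 = {1, 2, 4}
Tree: B1–B2
The largest bag has 3 vertices, giving width 2; this decomposition certifies tw(G) ≤ 2. The edges 1–3–2–4–1 form a cycle, so G is not a tree and its treewidth is at least 2. Therefore the treewidth is 2.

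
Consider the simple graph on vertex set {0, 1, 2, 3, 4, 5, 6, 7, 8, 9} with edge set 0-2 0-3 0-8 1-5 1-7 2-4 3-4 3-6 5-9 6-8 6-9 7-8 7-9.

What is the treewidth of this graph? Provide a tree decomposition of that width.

Treewidth 2.
One optimal decomposition is:
Bags: B1 = {0, 2, 4}  B2 = {0, 3, 4}  B3 = {0, 3, 8}  B4 = {3, 6, 8}  B5 = {6, 7, 8}  B6 = {6, 7, 9}  B7 = {1, 7, 9}  B8 = {1, 5, 9}
Tree: B1–B2, B2–B3, B3–B4, B4–B5, B5–B6, B6–B7, B7–B8

Every bag has size at most 3, so the width is 3 − 1 = 2 and tw(G) ≤ 2. The edges 2–4–3–0–2 form a cycle, so G is not a tree and its treewidth is at least 2. The upper and lower bounds meet at 2, so that is the treewidth.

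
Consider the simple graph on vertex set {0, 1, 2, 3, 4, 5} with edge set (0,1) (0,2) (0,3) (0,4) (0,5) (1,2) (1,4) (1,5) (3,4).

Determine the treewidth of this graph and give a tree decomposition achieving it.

Each bag holds 3 vertices, so the decomposition has width 2, which upper-bounds the treewidth. For the lower bound, the 3 vertices {0, 1, 2} are pairwise adjacent, and any tree decomposition puts a clique entirely inside one bag — forcing width ≥ 2. The upper and lower bounds meet at 2, so that is the treewidth.

Treewidth 2.
One such decomposition:
Bags: B1 = {0, 3, 4}  B2 = {0, 1, 4}  B3 = {0, 1, 2}  B4 = {0, 1, 5}
Tree: B1–B2, B2–B3, B3–B4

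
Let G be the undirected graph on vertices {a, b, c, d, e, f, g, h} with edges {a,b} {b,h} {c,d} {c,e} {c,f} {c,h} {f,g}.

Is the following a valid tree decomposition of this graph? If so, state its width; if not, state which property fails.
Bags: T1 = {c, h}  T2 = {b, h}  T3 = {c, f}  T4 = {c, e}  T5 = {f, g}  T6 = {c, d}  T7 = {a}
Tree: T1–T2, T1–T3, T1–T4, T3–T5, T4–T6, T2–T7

No — edge (b,a) lies in no bag.

A tree decomposition must satisfy three properties: every vertex lies in some bag; for every edge, both endpoints lie together in some bag; and for every vertex, the bags containing it form a connected subtree. Here edge (b,a) lies in no bag, so the decomposition is invalid.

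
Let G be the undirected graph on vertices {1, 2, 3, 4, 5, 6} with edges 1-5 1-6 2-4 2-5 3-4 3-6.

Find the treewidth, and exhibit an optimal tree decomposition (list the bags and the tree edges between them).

The largest bag has 3 vertices, giving width 2; this decomposition certifies tw(G) ≤ 2. For the lower bound, G contains the cycle 2–4–3–6–1–5–2, so G is not a forest; only forests have treewidth ≤ 1, hence tw(G) ≥ 2. Combining the bounds, tw(G) = 2.

Treewidth 2.
Bags: B1 = {2, 3, 4}  B2 = {2, 3, 6}  B3 = {1, 2, 6}  B4 = {1, 2, 5}
Tree: B1–B2, B2–B3, B3–B4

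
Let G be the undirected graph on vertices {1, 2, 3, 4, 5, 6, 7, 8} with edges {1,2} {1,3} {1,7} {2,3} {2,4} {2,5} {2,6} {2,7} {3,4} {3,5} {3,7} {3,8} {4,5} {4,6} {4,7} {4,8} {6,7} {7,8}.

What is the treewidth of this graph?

3

A width-3 tree decomposition is:
Bags: B1 = {2, 4, 6, 7}  B2 = {2, 3, 4, 7}  B3 = {1, 2, 3, 7}  B4 = {2, 3, 4, 5}  B5 = {3, 4, 7, 8}
Tree: B1–B2, B2–B3, B2–B4, B2–B5
Each bag holds 4 vertices, so the decomposition has width 3, which upper-bounds the treewidth. For the lower bound, the 4 vertices {3, 4, 7, 8} are pairwise adjacent, and any tree decomposition puts a clique entirely inside one bag — forcing width ≥ 3. Hence tw(G) = 3 exactly.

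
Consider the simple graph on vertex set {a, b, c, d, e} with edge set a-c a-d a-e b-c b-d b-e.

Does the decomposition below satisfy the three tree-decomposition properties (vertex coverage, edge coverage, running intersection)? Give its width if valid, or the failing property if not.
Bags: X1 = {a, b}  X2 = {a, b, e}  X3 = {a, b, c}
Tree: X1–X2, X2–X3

No — vertex d appears in no bag.

A tree decomposition must satisfy three properties: every vertex lies in some bag; for every edge, both endpoints lie together in some bag; and for every vertex, the bags containing it form a connected subtree. Here vertex d appears in no bag, so the decomposition is invalid.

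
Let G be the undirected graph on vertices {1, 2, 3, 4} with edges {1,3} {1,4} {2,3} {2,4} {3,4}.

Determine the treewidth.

A width-2 tree decomposition is:
Bags: B1 = {2, 3, 4}  B2 = {1, 3, 4}
Tree: B1–B2
Every bag has size at most 3, so the width is 3 − 1 = 2 and tw(G) ≤ 2. Conversely, {1, 3, 4} is a clique of size 3, and the vertices of any clique must share a bag in every tree decomposition; so some bag has ≥ 3 vertices and tw(G) ≥ 2. Therefore the treewidth is 2.

2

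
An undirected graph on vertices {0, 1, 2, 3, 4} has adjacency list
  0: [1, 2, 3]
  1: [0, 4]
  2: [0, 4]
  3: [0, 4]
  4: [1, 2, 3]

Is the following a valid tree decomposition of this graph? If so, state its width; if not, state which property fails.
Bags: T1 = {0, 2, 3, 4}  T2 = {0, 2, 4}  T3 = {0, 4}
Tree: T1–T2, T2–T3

No — vertex 1 appears in no bag.

A tree decomposition must satisfy three properties: every vertex lies in some bag; for every edge, both endpoints lie together in some bag; and for every vertex, the bags containing it form a connected subtree. Here vertex 1 appears in no bag, so the decomposition is invalid.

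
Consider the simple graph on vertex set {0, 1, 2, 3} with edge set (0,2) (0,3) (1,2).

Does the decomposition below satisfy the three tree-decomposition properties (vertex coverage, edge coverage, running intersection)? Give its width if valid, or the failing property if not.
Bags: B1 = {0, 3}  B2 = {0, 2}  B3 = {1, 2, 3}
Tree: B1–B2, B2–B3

No — bags containing vertex 3 are not connected in the tree.

A tree decomposition must satisfy three properties: every vertex lies in some bag; for every edge, both endpoints lie together in some bag; and for every vertex, the bags containing it form a connected subtree. Here bags containing vertex 3 are not connected in the tree, so the decomposition is invalid.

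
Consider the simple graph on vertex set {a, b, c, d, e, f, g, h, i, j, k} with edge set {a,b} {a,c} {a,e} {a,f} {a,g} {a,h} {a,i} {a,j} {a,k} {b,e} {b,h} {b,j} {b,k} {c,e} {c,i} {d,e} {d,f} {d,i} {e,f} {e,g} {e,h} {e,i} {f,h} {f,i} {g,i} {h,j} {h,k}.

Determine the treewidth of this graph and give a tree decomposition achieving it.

The largest bag has 4 vertices, giving width 3; this decomposition certifies tw(G) ≤ 3. On the other hand G contains the 4-clique {d, e, f, i}. A clique must lie in a single bag of any decomposition, so no decomposition can have width below 3. Combining the bounds, tw(G) = 3.

Treewidth 3.
One optimal decomposition is:
Bags: B1 = {a, c, e, i}  B2 = {a, e, f, i}  B3 = {d, e, f, i}  B4 = {a, e, f, h}  B5 = {a, b, e, h}  B6 = {a, b, h, k}  B7 = {a, e, g, i}  B8 = {a, b, h, j}
Tree: B1–B2, B2–B3, B2–B4, B4–B5, B5–B6, B2–B7, B6–B8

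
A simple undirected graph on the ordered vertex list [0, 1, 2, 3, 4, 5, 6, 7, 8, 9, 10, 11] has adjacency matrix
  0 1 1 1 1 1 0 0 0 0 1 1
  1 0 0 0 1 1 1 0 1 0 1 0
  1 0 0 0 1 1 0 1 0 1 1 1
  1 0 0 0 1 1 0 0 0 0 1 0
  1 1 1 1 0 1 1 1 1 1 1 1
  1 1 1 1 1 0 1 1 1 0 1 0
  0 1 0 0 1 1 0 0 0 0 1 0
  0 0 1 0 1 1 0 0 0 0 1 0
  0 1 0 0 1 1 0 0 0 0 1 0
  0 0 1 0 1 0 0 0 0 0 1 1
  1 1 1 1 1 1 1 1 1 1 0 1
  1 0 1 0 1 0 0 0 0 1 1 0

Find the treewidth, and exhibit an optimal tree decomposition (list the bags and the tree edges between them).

The largest bag has 5 vertices, giving width 4; this decomposition certifies tw(G) ≤ 4. On the other hand G contains the 5-clique {2, 4, 9, 10, 11}. A clique must lie in a single bag of any decomposition, so no decomposition can have width below 4. The upper and lower bounds meet at 4, so that is the treewidth.

Treewidth 4.
Bags: B1 = {0, 2, 4, 5, 10}  B2 = {0, 3, 4, 5, 10}  B3 = {0, 2, 4, 10, 11}  B4 = {2, 4, 5, 7, 10}  B5 = {0, 1, 4, 5, 10}  B6 = {2, 4, 9, 10, 11}  B7 = {1, 4, 5, 8, 10}  B8 = {1, 4, 5, 6, 10}
Tree: B1–B2, B1–B3, B1–B4, B2–B5, B3–B6, B5–B7, B5–B8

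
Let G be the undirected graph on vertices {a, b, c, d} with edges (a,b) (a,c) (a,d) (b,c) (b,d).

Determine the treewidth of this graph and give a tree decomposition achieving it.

Treewidth 2.
One optimal decomposition is:
Bags: B1 = {a, b, d}  B2 = {a, b, c}
Tree: B1–B2

Every bag has size at most 3, so the width is 3 − 1 = 2 and tw(G) ≤ 2. Conversely, {a, b, d} is a clique of size 3, and the vertices of any clique must share a bag in every tree decomposition; so some bag has ≥ 3 vertices and tw(G) ≥ 2. Therefore the treewidth is 2.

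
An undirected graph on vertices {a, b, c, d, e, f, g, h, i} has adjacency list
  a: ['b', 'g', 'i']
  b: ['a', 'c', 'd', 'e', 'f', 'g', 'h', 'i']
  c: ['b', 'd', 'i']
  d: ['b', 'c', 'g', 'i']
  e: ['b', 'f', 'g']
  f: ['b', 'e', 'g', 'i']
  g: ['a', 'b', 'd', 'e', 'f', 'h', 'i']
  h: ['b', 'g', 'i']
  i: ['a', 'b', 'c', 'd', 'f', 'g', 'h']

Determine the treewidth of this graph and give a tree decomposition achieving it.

Each bag holds 4 vertices, so the decomposition has width 3, which upper-bounds the treewidth. On the other hand G contains the 4-clique {b, e, f, g}. A clique must lie in a single bag of any decomposition, so no decomposition can have width below 3. Hence tw(G) = 3 exactly.

Treewidth 3.
One such decomposition:
Bags: B1 = {b, f, g, i}  B2 = {b, d, g, i}  B3 = {b, e, f, g}  B4 = {b, g, h, i}  B5 = {b, c, d, i}  B6 = {a, b, g, i}
Tree: B1–B2, B1–B3, B2–B4, B2–B5, B4–B6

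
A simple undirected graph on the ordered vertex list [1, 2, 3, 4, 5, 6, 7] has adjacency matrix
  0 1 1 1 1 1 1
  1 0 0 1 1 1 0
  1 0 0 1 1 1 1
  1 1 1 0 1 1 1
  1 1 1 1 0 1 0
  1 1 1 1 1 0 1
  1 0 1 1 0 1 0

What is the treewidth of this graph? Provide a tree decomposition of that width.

The largest bag has 5 vertices, giving width 4; this decomposition certifies tw(G) ≤ 4. On the other hand G contains the 5-clique {1, 2, 4, 5, 6}. A clique must lie in a single bag of any decomposition, so no decomposition can have width below 4. The upper and lower bounds meet at 4, so that is the treewidth.

Treewidth 4.
One such decomposition:
Bags: B1 = {1, 3, 4, 5, 6}  B2 = {1, 2, 4, 5, 6}  B3 = {1, 3, 4, 6, 7}
Tree: B1–B2, B1–B3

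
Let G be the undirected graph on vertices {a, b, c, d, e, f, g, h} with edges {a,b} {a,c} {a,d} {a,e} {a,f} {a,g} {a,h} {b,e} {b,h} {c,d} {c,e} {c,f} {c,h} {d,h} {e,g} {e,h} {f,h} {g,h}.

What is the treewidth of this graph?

3

A width-3 tree decomposition is:
Bags: B1 = {a, c, e, h}  B2 = {a, c, d, h}  B3 = {a, c, f, h}  B4 = {a, e, g, h}  B5 = {a, b, e, h}
Tree: B1–B2, B1–B3, B1–B4, B1–B5
Every bag has size at most 4, so the width is 4 − 1 = 3 and tw(G) ≤ 3. Conversely, {a, e, g, h} is a clique of size 4, and the vertices of any clique must share a bag in every tree decomposition; so some bag has ≥ 4 vertices and tw(G) ≥ 3. Combining the bounds, tw(G) = 3.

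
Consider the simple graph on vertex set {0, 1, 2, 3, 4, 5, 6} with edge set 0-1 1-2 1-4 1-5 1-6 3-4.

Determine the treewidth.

A width-1 tree decomposition is:
Bags: B1 = {1, 6}  B2 = {1, 4}  B3 = {3, 4}  B4 = {0, 1}  B5 = {1, 5}  B6 = {1, 2}
Tree: B1–B2, B2–B3, B2–B4, B1–B5, B4–B6
The largest bag has 2 vertices, giving width 1; this decomposition certifies tw(G) ≤ 1. Since G has at least one edge (e.g. 1–6), it is not an edgeless graph, so tw(G) ≥ 1. Therefore the treewidth is 1.

1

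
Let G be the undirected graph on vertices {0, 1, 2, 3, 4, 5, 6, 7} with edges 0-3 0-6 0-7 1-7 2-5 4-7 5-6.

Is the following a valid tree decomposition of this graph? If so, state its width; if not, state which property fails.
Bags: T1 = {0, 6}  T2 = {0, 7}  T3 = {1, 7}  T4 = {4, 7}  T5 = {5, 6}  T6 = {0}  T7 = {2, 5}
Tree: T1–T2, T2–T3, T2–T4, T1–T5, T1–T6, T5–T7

No — vertex 3 appears in no bag.

A tree decomposition must satisfy three properties: every vertex lies in some bag; for every edge, both endpoints lie together in some bag; and for every vertex, the bags containing it form a connected subtree. Here vertex 3 appears in no bag, so the decomposition is invalid.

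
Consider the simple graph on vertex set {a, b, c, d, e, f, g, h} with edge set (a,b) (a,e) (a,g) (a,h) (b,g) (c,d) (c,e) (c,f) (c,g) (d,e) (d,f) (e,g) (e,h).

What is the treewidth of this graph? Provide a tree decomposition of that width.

Every bag has size at most 3, so the width is 3 − 1 = 2 and tw(G) ≤ 2. For the lower bound, the 3 vertices {c, d, e} are pairwise adjacent, and any tree decomposition puts a clique entirely inside one bag — forcing width ≥ 2. Therefore the treewidth is 2.

Treewidth 2.
One optimal decomposition is:
Bags: B1 = {a, e, g}  B2 = {c, e, g}  B3 = {a, b, g}  B4 = {c, d, e}  B5 = {a, e, h}  B6 = {c, d, f}
Tree: B1–B2, B1–B3, B2–B4, B1–B5, B4–B6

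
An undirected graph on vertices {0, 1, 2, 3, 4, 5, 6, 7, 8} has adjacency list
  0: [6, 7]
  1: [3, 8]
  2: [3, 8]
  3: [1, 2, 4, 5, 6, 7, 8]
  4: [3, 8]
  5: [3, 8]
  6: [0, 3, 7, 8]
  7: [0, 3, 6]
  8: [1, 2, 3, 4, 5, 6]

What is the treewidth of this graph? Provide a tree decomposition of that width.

Treewidth 2.
One such decomposition:
Bags: B1 = {2, 3, 8}  B2 = {3, 6, 8}  B3 = {3, 4, 8}  B4 = {1, 3, 8}  B5 = {3, 5, 8}  B6 = {3, 6, 7}  B7 = {0, 6, 7}
Tree: B1–B2, B2–B3, B3–B4, B3–B5, B2–B6, B6–B7

Each bag holds 3 vertices, so the decomposition has width 2, which upper-bounds the treewidth. On the other hand G contains the 3-clique {0, 6, 7}. A clique must lie in a single bag of any decomposition, so no decomposition can have width below 2. Hence tw(G) = 2 exactly.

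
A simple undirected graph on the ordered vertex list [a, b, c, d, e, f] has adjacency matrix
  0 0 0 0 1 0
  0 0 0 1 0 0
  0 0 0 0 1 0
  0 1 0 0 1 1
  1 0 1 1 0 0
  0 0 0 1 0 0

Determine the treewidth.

1

A width-1 tree decomposition is:
Bags: B1 = {d, f}  B2 = {b, d}  B3 = {d, e}  B4 = {a, e}  B5 = {c, e}
Tree: B1–B2, B1–B3, B3–B4, B3–B5
Every bag has size at most 2, so the width is 2 − 1 = 1 and tw(G) ≤ 1. G has an edge, so its treewidth is at least 1. Combining the bounds, tw(G) = 1.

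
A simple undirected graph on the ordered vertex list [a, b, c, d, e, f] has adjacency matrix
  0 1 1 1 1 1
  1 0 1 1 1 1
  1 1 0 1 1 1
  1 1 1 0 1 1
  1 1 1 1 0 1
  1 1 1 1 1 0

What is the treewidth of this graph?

A width-5 tree decomposition is:
Bags: B1 = {a, b, c, d, e, f}
Tree: (single bag)
A single bag containing all 6 vertices is trivially a valid decomposition of width 5. Conversely, {a, b, c, d, e, f} is a clique of size 6, and the vertices of any clique must share a bag in every tree decomposition; so some bag has ≥ 6 vertices and tw(G) ≥ 5. Combining the bounds, tw(G) = 5.

5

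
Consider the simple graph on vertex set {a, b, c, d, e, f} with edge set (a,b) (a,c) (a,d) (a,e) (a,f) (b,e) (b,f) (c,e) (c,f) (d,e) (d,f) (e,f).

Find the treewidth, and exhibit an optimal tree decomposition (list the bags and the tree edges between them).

Treewidth 3.
One optimal decomposition is:
Bags: B1 = {a, b, e, f}  B2 = {a, c, e, f}  B3 = {a, d, e, f}
Tree: B1–B2, B1–B3

Each bag holds 4 vertices, so the decomposition has width 3, which upper-bounds the treewidth. On the other hand G contains the 4-clique {a, d, e, f}. A clique must lie in a single bag of any decomposition, so no decomposition can have width below 3. Therefore the treewidth is 3.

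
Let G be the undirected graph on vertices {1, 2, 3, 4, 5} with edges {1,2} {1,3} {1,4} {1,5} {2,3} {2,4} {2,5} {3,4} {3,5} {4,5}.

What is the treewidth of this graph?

A width-4 tree decomposition is:
Bags: B1 = {1, 2, 3, 4, 5}
Tree: (single bag)
With just one bag of size 5, the width is 5 − 1 = 4, so tw(G) ≤ 4. Conversely, {1, 2, 3, 4, 5} is a clique of size 5, and the vertices of any clique must share a bag in every tree decomposition; so some bag has ≥ 5 vertices and tw(G) ≥ 4. Therefore the treewidth is 4.

4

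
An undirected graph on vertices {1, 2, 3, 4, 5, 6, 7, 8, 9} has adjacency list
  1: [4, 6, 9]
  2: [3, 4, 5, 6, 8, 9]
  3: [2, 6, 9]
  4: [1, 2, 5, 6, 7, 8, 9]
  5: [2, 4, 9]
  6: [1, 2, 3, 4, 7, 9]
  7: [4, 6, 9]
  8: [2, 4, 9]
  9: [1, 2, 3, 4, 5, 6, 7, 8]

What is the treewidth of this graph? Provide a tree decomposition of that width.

Each bag holds 4 vertices, so the decomposition has width 3, which upper-bounds the treewidth. Conversely, {2, 3, 6, 9} is a clique of size 4, and the vertices of any clique must share a bag in every tree decomposition; so some bag has ≥ 4 vertices and tw(G) ≥ 3. Therefore the treewidth is 3.

Treewidth 3.
One optimal decomposition is:
Bags: B1 = {2, 4, 6, 9}  B2 = {4, 6, 7, 9}  B3 = {1, 4, 6, 9}  B4 = {2, 4, 8, 9}  B5 = {2, 3, 6, 9}  B6 = {2, 4, 5, 9}
Tree: B1–B2, B2–B3, B1–B4, B1–B5, B4–B6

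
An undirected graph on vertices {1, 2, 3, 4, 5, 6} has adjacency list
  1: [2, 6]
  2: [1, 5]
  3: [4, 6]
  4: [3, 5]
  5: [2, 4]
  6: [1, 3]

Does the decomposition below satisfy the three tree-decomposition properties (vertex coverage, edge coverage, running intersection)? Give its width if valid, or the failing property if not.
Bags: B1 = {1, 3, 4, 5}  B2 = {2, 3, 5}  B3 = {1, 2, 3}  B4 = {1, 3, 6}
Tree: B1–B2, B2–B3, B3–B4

No — bags containing vertex 1 are not connected in the tree.

A tree decomposition must satisfy three properties: every vertex lies in some bag; for every edge, both endpoints lie together in some bag; and for every vertex, the bags containing it form a connected subtree. Here bags containing vertex 1 are not connected in the tree, so the decomposition is invalid.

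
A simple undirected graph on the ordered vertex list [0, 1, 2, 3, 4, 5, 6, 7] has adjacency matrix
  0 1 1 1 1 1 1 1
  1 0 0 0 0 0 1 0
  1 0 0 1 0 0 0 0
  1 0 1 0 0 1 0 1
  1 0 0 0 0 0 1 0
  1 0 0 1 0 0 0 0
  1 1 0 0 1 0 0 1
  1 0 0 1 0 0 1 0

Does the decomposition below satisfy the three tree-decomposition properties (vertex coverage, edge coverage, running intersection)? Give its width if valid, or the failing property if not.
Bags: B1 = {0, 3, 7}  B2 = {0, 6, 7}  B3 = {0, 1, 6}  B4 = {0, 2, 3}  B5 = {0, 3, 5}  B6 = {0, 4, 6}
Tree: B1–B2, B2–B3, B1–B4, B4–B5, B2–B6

Yes; width 2.

Vertex coverage: the bags together contain {0, 1, 2, 3, 4, 5, 6, 7}, the full vertex set. Edge coverage: each edge of G has both endpoints in at least one bag. Running intersection: for every vertex, the bags containing it form a connected subtree. All three properties hold, so this is a valid tree decomposition of width max|bag| − 1 = 2, and hence tw(G) ≤ 2.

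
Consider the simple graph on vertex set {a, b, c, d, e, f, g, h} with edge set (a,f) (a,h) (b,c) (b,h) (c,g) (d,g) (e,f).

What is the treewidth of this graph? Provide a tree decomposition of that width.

Treewidth 1.
Bags: B1 = {e, f}  B2 = {a, f}  B3 = {a, h}  B4 = {b, h}  B5 = {b, c}  B6 = {c, g}  B7 = {d, g}
Tree: B1–B2, B2–B3, B3–B4, B4–B5, B5–B6, B6–B7

The largest bag has 2 vertices, giving width 1; this decomposition certifies tw(G) ≤ 1. Since G has at least one edge (e.g. e–f), it is not an edgeless graph, so tw(G) ≥ 1. Combining the bounds, tw(G) = 1.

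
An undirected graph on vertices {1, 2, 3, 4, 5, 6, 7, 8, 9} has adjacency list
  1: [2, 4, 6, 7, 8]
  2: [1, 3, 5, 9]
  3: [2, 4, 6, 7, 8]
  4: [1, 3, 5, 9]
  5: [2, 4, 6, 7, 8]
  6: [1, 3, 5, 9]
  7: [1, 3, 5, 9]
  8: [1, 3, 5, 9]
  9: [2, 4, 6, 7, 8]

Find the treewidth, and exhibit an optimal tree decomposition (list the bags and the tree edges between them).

Treewidth 4.
One optimal decomposition is:
Bags: B1 = {1, 3, 4, 5, 9}  B2 = {1, 3, 5, 7, 9}  B3 = {1, 2, 3, 5, 9}  B4 = {1, 3, 5, 6, 9}  B5 = {1, 3, 5, 8, 9}
Tree: B1–B2, B2–B3, B3–B4, B4–B5

The largest bag has 5 vertices, giving width 4; this decomposition certifies tw(G) ≤ 4. For the lower bound: the 5 vertex sets {1,4}, {5,7}, {2,9}, {3}, {6} are disjoint, each induces a connected subgraph, and every pair is joined by at least one edge of G. Contracting each set to a single vertex therefore yields K_{5} as a minor, and since treewidth is minor-monotone, tw(G) ≥ tw(K_{5}) = 4. Therefore the treewidth is 4.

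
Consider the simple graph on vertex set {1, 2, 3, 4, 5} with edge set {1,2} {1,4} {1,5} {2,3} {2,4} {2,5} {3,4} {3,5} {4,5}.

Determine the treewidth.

A width-3 tree decomposition is:
Bags: B1 = {2, 3, 4, 5}  B2 = {1, 2, 4, 5}
Tree: B1–B2
Every bag has size at most 4, so the width is 4 − 1 = 3 and tw(G) ≤ 3. For the lower bound, the 4 vertices {1, 2, 4, 5} are pairwise adjacent, and any tree decomposition puts a clique entirely inside one bag — forcing width ≥ 3. Combining the bounds, tw(G) = 3.

3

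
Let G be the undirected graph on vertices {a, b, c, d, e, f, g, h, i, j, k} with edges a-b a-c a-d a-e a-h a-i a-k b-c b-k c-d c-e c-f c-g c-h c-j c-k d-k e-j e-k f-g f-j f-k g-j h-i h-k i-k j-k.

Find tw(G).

A width-3 tree decomposition is:
Bags: B1 = {a, c, h, k}  B2 = {a, c, e, k}  B3 = {c, e, j, k}  B4 = {a, c, d, k}  B5 = {c, f, j, k}  B6 = {c, f, g, j}  B7 = {a, h, i, k}  B8 = {a, b, c, k}
Tree: B1–B2, B2–B3, B2–B4, B3–B5, B5–B6, B1–B7, B4–B8
The largest bag has 4 vertices, giving width 3; this decomposition certifies tw(G) ≤ 3. For the lower bound, the 4 vertices {c, f, g, j} are pairwise adjacent, and any tree decomposition puts a clique entirely inside one bag — forcing width ≥ 3. The upper and lower bounds meet at 3, so that is the treewidth.

3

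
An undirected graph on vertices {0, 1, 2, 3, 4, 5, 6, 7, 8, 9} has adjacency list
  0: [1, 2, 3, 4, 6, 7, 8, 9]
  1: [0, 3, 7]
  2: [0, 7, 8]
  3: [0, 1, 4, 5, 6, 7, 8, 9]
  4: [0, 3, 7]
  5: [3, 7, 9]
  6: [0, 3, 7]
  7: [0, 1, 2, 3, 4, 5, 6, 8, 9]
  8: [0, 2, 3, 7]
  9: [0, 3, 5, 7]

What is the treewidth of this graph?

3

A width-3 tree decomposition is:
Bags: B1 = {3, 5, 7, 9}  B2 = {0, 3, 7, 9}  B3 = {0, 1, 3, 7}  B4 = {0, 3, 4, 7}  B5 = {0, 3, 7, 8}  B6 = {0, 3, 6, 7}  B7 = {0, 2, 7, 8}
Tree: B1–B2, B2–B3, B2–B4, B3–B5, B4–B6, B5–B7
Every bag has size at most 4, so the width is 4 − 1 = 3 and tw(G) ≤ 3. On the other hand G contains the 4-clique {0, 2, 7, 8}. A clique must lie in a single bag of any decomposition, so no decomposition can have width below 3. Hence tw(G) = 3 exactly.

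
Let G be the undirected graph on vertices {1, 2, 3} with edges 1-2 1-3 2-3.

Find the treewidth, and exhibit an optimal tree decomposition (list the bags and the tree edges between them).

Treewidth 2.
One such decomposition:
Bags: B1 = {1, 2, 3}
Tree: (single bag)

With just one bag of size 3, the width is 3 − 1 = 2, so tw(G) ≤ 2. On the other hand G contains the 3-clique {1, 2, 3}. A clique must lie in a single bag of any decomposition, so no decomposition can have width below 2. Therefore the treewidth is 2.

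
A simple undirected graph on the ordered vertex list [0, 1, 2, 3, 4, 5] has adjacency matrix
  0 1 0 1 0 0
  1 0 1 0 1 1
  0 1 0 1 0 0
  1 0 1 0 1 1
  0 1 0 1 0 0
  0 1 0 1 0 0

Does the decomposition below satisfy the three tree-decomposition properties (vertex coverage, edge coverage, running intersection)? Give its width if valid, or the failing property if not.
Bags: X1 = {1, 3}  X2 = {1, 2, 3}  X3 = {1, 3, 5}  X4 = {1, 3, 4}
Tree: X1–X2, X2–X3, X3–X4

No — vertex 0 appears in no bag.

A tree decomposition must satisfy three properties: every vertex lies in some bag; for every edge, both endpoints lie together in some bag; and for every vertex, the bags containing it form a connected subtree. Here vertex 0 appears in no bag, so the decomposition is invalid.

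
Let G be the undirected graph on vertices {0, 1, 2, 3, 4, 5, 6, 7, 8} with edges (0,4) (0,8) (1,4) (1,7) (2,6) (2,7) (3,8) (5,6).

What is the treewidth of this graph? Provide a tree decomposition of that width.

Treewidth 1.
Bags: B1 = {3, 8}  B2 = {0, 8}  B3 = {0, 4}  B4 = {1, 4}  B5 = {1, 7}  B6 = {2, 7}  B7 = {2, 6}  B8 = {5, 6}
Tree: B1–B2, B2–B3, B3–B4, B4–B5, B5–B6, B6–B7, B7–B8

Every bag has size at most 2, so the width is 2 − 1 = 1 and tw(G) ≤ 1. Since G has at least one edge (e.g. 3–8), it is not an edgeless graph, so tw(G) ≥ 1. The upper and lower bounds meet at 1, so that is the treewidth.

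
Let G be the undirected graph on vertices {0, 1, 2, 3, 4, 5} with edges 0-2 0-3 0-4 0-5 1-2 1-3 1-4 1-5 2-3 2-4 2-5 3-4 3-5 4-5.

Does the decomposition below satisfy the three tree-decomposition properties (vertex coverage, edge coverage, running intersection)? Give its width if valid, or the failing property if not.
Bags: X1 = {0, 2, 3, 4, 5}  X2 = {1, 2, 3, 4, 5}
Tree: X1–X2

Vertex coverage: the bags together contain {0, 1, 2, 3, 4, 5}, the full vertex set. Edge coverage: each edge of G has both endpoints in at least one bag. Running intersection: for every vertex, the bags containing it form a connected subtree. All three properties hold, so this is a valid tree decomposition of width max|bag| − 1 = 4, and hence tw(G) ≤ 4.

Yes; width 4.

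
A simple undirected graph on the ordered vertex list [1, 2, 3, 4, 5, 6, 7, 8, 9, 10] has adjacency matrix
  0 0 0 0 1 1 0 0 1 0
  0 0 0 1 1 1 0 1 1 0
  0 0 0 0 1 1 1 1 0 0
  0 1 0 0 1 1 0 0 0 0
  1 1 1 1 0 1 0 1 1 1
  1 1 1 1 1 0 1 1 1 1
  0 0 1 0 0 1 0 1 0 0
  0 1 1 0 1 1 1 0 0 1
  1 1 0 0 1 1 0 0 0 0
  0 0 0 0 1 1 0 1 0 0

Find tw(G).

A width-3 tree decomposition is:
Bags: B1 = {2, 5, 6, 8}  B2 = {3, 5, 6, 8}  B3 = {2, 5, 6, 9}  B4 = {5, 6, 8, 10}  B5 = {3, 6, 7, 8}  B6 = {2, 4, 5, 6}  B7 = {1, 5, 6, 9}
Tree: B1–B2, B1–B3, B2–B4, B2–B5, B3–B6, B3–B7
The largest bag has 4 vertices, giving width 3; this decomposition certifies tw(G) ≤ 3. For the lower bound, the 4 vertices {5, 6, 8, 10} are pairwise adjacent, and any tree decomposition puts a clique entirely inside one bag — forcing width ≥ 3. Hence tw(G) = 3 exactly.

3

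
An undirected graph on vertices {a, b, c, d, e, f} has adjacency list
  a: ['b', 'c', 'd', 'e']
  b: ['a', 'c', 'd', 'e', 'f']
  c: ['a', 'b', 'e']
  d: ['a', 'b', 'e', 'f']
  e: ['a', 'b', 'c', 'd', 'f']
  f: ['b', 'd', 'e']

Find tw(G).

A width-3 tree decomposition is:
Bags: B1 = {b, d, e, f}  B2 = {a, b, d, e}  B3 = {a, b, c, e}
Tree: B1–B2, B2–B3
The largest bag has 4 vertices, giving width 3; this decomposition certifies tw(G) ≤ 3. For the lower bound, the 4 vertices {b, d, e, f} are pairwise adjacent, and any tree decomposition puts a clique entirely inside one bag — forcing width ≥ 3. Therefore the treewidth is 3.

3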